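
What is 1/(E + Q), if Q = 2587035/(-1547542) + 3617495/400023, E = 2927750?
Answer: 619052393466/1812435208322026985 ≈ 3.4156e-7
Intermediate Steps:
Q = 4563351945485/619052393466 (Q = 2587035*(-1/1547542) + 3617495*(1/400023) = -2587035/1547542 + 3617495/400023 = 4563351945485/619052393466 ≈ 7.3715)
1/(E + Q) = 1/(2927750 + 4563351945485/619052393466) = 1/(1812435208322026985/619052393466) = 619052393466/1812435208322026985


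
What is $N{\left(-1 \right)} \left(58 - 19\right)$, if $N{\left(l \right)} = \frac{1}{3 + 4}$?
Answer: $\frac{39}{7} \approx 5.5714$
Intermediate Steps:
$N{\left(l \right)} = \frac{1}{7}$
$N{\left(-1 \right)} \left(58 - 19\right) = \frac{58 - 19}{7} = \frac{1}{7} \cdot 39 = \frac{39}{7}$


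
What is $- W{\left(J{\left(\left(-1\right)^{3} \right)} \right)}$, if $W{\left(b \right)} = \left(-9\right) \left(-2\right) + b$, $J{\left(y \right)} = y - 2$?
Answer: $-15$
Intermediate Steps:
$J{\left(y \right)} = -2 + y$ ($J{\left(y \right)} = y - 2 = -2 + y$)
$W{\left(b \right)} = 18 + b$
$- W{\left(J{\left(\left(-1\right)^{3} \right)} \right)} = - (18 - \left(2 - \left(-1\right)^{3}\right)) = - (18 - 3) = \left(-1\right) 15 = -15$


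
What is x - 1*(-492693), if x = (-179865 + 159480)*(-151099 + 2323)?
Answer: 3033291453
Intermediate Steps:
x = 3032798760 (x = -20385*(-148776) = 3032798760)
x - 1*(-492693) = 3032798760 - 1*(-492693) = 3032798760 + 492693 = 3033291453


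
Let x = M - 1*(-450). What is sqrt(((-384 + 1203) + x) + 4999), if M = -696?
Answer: 2*sqrt(1393) ≈ 74.646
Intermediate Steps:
x = -246 (x = -696 - 1*(-450) = -696 + 450 = -246)
sqrt(((-384 + 1203) + x) + 4999) = sqrt(((-384 + 1203) - 246) + 4999) = sqrt((819 - 246) + 4999) = sqrt(573 + 4999) = sqrt(5572) = 2*sqrt(1393)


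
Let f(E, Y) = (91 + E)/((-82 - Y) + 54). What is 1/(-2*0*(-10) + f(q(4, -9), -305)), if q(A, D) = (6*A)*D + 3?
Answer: -277/122 ≈ -2.2705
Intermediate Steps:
q(A, D) = 3 + 6*A*D (q(A, D) = 6*A*D + 3 = 3 + 6*A*D)
f(E, Y) = (91 + E)/(-28 - Y)
1/(-2*0*(-10) + f(q(4, -9), -305)) = 1/(-2*0*(-10) + (-91 - (3 + 6*4*(-9)))/(28 - 305)) = 1/(0*(-10) + (-91 - (3 - 216))/(-277)) = 1/(0 - (-91 - 1*(-213))/277) = 1/(0 - (-91 + 213)/277) = 1/(0 - 1/277*122) = 1/(0 - 122/277) = 1/(-122/277) = -277/122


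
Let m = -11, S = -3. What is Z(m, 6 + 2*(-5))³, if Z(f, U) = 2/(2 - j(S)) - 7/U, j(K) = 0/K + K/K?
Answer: 3375/64 ≈ 52.734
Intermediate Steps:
j(K) = 1 (j(K) = 0 + 1 = 1)
Z(f, U) = 2 - 7/U (Z(f, U) = 2/(2 - 1*1) - 7/U = 2/(2 - 1) - 7/U = 2/1 - 7/U = 2*1 - 7/U = 2 - 7/U)
Z(m, 6 + 2*(-5))³ = (2 - 7/(6 + 2*(-5)))³ = (2 - 7/(6 - 10))³ = (2 - 7/(-4))³ = (2 - 7*(-¼))³ = (2 + 7/4)³ = (15/4)³ = 3375/64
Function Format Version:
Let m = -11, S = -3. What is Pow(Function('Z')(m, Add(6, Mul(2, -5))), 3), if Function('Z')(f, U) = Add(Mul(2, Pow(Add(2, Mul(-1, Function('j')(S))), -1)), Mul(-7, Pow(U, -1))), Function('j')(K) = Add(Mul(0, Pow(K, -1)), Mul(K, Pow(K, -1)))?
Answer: Rational(3375, 64) ≈ 52.734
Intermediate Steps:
Function('j')(K) = 1 (Function('j')(K) = Add(0, 1) = 1)
Function('Z')(f, U) = Add(2, Mul(-7, Pow(U, -1))) (Function('Z')(f, U) = Add(Mul(2, Pow(Add(2, Mul(-1, 1)), -1)), Mul(-7, Pow(U, -1))) = Add(Mul(2, Pow(Add(2, -1), -1)), Mul(-7, Pow(U, -1))) = Add(Mul(2, Pow(1, -1)), Mul(-7, Pow(U, -1))) = Add(Mul(2, 1), Mul(-7, Pow(U, -1))) = Add(2, Mul(-7, Pow(U, -1))))
Pow(Function('Z')(m, Add(6, Mul(2, -5))), 3) = Pow(Add(2, Mul(-7, Pow(Add(6, Mul(2, -5)), -1))), 3) = Pow(Add(2, Mul(-7, Pow(Add(6, -10), -1))), 3) = Pow(Add(2, Mul(-7, Pow(-4, -1))), 3) = Pow(Add(2, Mul(-7, Rational(-1, 4))), 3) = Pow(Add(2, Rational(7, 4)), 3) = Pow(Rational(15, 4), 3) = Rational(3375, 64)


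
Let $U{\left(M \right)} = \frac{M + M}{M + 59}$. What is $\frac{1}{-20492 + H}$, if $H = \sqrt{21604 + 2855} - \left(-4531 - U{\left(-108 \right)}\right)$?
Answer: $- \frac{38311777}{611266662070} - \frac{2401 \sqrt{24459}}{611266662070} \approx -6.329 \cdot 10^{-5}$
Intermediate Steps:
$U{\left(M \right)} = \frac{2 M}{59 + M}$
$H = \frac{222235}{49} + \sqrt{24459}$ ($H = \sqrt{21604 + 2855} - \left(-4531 - 2 \left(-108\right) \frac{1}{59 - 108}\right) = \sqrt{24459} - \left(-4531 - 2 \left(-108\right) \frac{1}{-49}\right) = \sqrt{24459} - \left(-4531 - 2 \left(-108\right) \left(- \frac{1}{49}\right)\right) = \sqrt{24459} - \left(-4531 - \frac{216}{49}\right) = \sqrt{24459} - - \frac{222235}{49} = \sqrt{24459} + \frac{222235}{49} = \frac{222235}{49} + \sqrt{24459} \approx 4691.8$)
$\frac{1}{-20492 + H} = \frac{1}{-20492 + \left(\frac{222235}{49} + \sqrt{24459}\right)} = \frac{1}{- \frac{781873}{49} + \sqrt{24459}}$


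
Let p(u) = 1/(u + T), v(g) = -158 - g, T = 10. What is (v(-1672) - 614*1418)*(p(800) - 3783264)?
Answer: 1331712294670391/405 ≈ 3.2882e+12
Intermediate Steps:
p(u) = 1/(10 + u) (p(u) = 1/(u + 10) = 1/(10 + u))
(v(-1672) - 614*1418)*(p(800) - 3783264) = ((-158 - 1*(-1672)) - 614*1418)*(1/(10 + 800) - 3783264) = ((-158 + 1672) - 870652)*(1/810 - 3783264) = (1514 - 870652)*(1/810 - 3783264) = -869138*(-3064443839/810) = 1331712294670391/405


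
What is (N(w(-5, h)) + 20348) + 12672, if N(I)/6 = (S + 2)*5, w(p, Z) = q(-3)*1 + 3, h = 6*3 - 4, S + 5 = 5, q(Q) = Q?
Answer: 33080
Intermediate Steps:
S = 0 (S = -5 + 5 = 0)
h = 14 (h = 18 - 4 = 14)
w(p, Z) = 0 (w(p, Z) = -3*1 + 3 = -3 + 3 = 0)
N(I) = 60 (N(I) = 6*((0 + 2)*5) = 6*(2*5) = 6*10 = 60)
(N(w(-5, h)) + 20348) + 12672 = (60 + 20348) + 12672 = 20408 + 12672 = 33080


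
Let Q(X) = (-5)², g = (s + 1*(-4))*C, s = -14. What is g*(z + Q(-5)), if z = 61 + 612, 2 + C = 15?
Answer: -163332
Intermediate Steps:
C = 13 (C = -2 + 15 = 13)
g = -234 (g = (-14 + 1*(-4))*13 = (-14 - 4)*13 = -18*13 = -234)
z = 673
Q(X) = 25
g*(z + Q(-5)) = -234*(673 + 25) = -234*698 = -163332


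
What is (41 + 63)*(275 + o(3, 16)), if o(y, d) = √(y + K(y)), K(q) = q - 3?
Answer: 28600 + 104*√3 ≈ 28780.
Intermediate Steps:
K(q) = -3 + q
o(y, d) = √(-3 + 2*y) (o(y, d) = √(y + (-3 + y)) = √(-3 + 2*y))
(41 + 63)*(275 + o(3, 16)) = (41 + 63)*(275 + √(-3 + 2*3)) = 104*(275 + √(-3 + 6)) = 104*(275 + √3) = 28600 + 104*√3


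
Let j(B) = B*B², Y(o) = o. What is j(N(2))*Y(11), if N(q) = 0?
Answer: 0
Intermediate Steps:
j(B) = B³
j(N(2))*Y(11) = 0³*11 = 0*11 = 0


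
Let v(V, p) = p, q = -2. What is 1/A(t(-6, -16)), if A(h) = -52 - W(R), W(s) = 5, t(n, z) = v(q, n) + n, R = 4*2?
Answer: -1/57 ≈ -0.017544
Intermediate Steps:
R = 8
t(n, z) = 2*n (t(n, z) = n + n = 2*n)
A(h) = -57 (A(h) = -52 - 1*5 = -52 - 5 = -57)
1/A(t(-6, -16)) = 1/(-57) = -1/57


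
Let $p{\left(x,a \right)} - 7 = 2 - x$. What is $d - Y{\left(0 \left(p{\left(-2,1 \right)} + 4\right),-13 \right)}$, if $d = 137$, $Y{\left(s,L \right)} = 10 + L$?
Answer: $140$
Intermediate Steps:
$p{\left(x,a \right)} = 9 - x$ ($p{\left(x,a \right)} = 7 - \left(-2 + x\right) = 9 - x$)
$d - Y{\left(0 \left(p{\left(-2,1 \right)} + 4\right),-13 \right)} = 137 - \left(10 - 13\right) = 137 - -3 = 137 + 3 = 140$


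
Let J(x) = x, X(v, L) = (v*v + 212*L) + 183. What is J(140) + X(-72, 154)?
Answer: 38155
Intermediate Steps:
X(v, L) = 183 + v² + 212*L (X(v, L) = (v² + 212*L) + 183 = 183 + v² + 212*L)
J(140) + X(-72, 154) = 140 + (183 + (-72)² + 212*154) = 140 + (183 + 5184 + 32648) = 140 + 38015 = 38155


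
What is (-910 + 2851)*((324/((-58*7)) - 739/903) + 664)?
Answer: 1603251119/1247 ≈ 1.2857e+6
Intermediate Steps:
(-910 + 2851)*((324/((-58*7)) - 739/903) + 664) = 1941*((324/(-406) - 739*1/903) + 664) = 1941*((324*(-1/406) - 739/903) + 664) = 1941*((-162/203 - 739/903) + 664) = 1941*(-6047/3741 + 664) = 1941*(2477977/3741) = 1603251119/1247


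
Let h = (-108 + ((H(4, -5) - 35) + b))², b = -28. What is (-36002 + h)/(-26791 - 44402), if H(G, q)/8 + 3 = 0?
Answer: -2023/71193 ≈ -0.028416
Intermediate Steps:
H(G, q) = -24 (H(G, q) = -24 + 8*0 = -24 + 0 = -24)
h = 38025 (h = (-108 + ((-24 - 35) - 28))² = (-108 + (-59 - 28))² = (-108 - 87)² = (-195)² = 38025)
(-36002 + h)/(-26791 - 44402) = (-36002 + 38025)/(-26791 - 44402) = 2023/(-71193) = 2023*(-1/71193) = -2023/71193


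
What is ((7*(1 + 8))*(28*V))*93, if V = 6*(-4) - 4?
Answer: -4593456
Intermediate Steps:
V = -28 (V = -24 - 4 = -28)
((7*(1 + 8))*(28*V))*93 = ((7*(1 + 8))*(28*(-28)))*93 = ((7*9)*(-784))*93 = (63*(-784))*93 = -49392*93 = -4593456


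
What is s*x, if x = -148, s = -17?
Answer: 2516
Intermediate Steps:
s*x = -17*(-148) = 2516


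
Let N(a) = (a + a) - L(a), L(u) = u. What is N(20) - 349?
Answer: -329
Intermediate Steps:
N(a) = a (N(a) = (a + a) - a = 2*a - a = a)
N(20) - 349 = 20 - 349 = -329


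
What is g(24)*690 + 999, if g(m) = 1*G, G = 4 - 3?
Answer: 1689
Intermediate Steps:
G = 1
g(m) = 1 (g(m) = 1*1 = 1)
g(24)*690 + 999 = 1*690 + 999 = 690 + 999 = 1689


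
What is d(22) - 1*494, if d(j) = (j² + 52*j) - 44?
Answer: 1090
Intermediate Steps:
d(j) = -44 + j² + 52*j
d(22) - 1*494 = (-44 + 22² + 52*22) - 1*494 = (-44 + 484 + 1144) - 494 = 1584 - 494 = 1090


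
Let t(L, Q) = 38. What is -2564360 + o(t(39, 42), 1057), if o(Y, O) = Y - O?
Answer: -2565379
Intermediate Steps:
-2564360 + o(t(39, 42), 1057) = -2564360 + (38 - 1*1057) = -2564360 + (38 - 1057) = -2564360 - 1019 = -2565379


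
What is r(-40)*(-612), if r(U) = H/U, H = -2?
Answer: -153/5 ≈ -30.600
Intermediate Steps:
r(U) = -2/U
r(-40)*(-612) = -2/(-40)*(-612) = -2*(-1/40)*(-612) = (1/20)*(-612) = -153/5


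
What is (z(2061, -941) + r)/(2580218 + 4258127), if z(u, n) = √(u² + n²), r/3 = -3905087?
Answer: -11715261/6838345 + √5133202/6838345 ≈ -1.7128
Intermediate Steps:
r = -11715261 (r = 3*(-3905087) = -11715261)
z(u, n) = √(n² + u²)
(z(2061, -941) + r)/(2580218 + 4258127) = (√((-941)² + 2061²) - 11715261)/(2580218 + 4258127) = (√(885481 + 4247721) - 11715261)/6838345 = (√5133202 - 11715261)*(1/6838345) = (-11715261 + √5133202)*(1/6838345) = -11715261/6838345 + √5133202/6838345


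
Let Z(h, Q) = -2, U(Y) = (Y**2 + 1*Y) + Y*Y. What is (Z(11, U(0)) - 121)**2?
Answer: 15129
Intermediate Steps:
U(Y) = Y + 2*Y**2 (U(Y) = (Y**2 + Y) + Y**2 = (Y + Y**2) + Y**2 = Y + 2*Y**2)
(Z(11, U(0)) - 121)**2 = (-2 - 121)**2 = (-123)**2 = 15129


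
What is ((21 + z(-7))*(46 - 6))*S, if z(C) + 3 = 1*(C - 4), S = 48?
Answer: 13440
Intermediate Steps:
z(C) = -7 + C (z(C) = -3 + 1*(C - 4) = -3 + 1*(-4 + C) = -3 + (-4 + C) = -7 + C)
((21 + z(-7))*(46 - 6))*S = ((21 + (-7 - 7))*(46 - 6))*48 = ((21 - 14)*40)*48 = (7*40)*48 = 280*48 = 13440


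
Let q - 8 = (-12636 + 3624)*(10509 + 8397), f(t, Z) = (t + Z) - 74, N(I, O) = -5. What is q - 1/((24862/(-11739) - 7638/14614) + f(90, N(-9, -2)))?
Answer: -122171211511653865/717047728 ≈ -1.7038e+8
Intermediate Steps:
f(t, Z) = -74 + Z + t (f(t, Z) = (Z + t) - 74 = -74 + Z + t)
q = -170380864 (q = 8 + (-12636 + 3624)*(10509 + 8397) = 8 - 9012*18906 = 8 - 170380872 = -170380864)
q - 1/((24862/(-11739) - 7638/14614) + f(90, N(-9, -2))) = -170380864 - 1/((24862/(-11739) - 7638/14614) + (-74 - 5 + 90)) = -170380864 - 1/((24862*(-1/11739) - 7638*1/14614) + 11) = -170380864 - 1/((-24862/11739 - 3819/7307) + 11) = -170380864 - 1/(-226497875/85776873 + 11) = -170380864 - 1/717047728/85776873 = -170380864 - 1*85776873/717047728 = -170380864 - 85776873/717047728 = -122171211511653865/717047728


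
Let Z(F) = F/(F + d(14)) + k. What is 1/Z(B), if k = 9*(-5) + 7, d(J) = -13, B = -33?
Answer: -46/1715 ≈ -0.026822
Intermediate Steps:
k = -38 (k = -45 + 7 = -38)
Z(F) = -38 + F/(-13 + F) (Z(F) = F/(F - 13) - 38 = F/(-13 + F) - 38 = -38 + F/(-13 + F))
1/Z(B) = 1/((494 - 37*(-33))/(-13 - 33)) = 1/((494 + 1221)/(-46)) = 1/(-1/46*1715) = 1/(-1715/46) = -46/1715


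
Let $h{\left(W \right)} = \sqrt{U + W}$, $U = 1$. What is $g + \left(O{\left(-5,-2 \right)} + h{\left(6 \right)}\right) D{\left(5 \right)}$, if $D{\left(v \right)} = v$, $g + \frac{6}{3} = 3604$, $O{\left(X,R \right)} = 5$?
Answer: $3627 + 5 \sqrt{7} \approx 3640.2$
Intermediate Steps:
$g = 3602$ ($g = -2 + 3604 = 3602$)
$h{\left(W \right)} = \sqrt{1 + W}$
$g + \left(O{\left(-5,-2 \right)} + h{\left(6 \right)}\right) D{\left(5 \right)} = 3602 + \left(5 + \sqrt{1 + 6}\right) 5 = 3602 + \left(5 + \sqrt{7}\right) 5 = 3602 + \left(25 + 5 \sqrt{7}\right) = 3627 + 5 \sqrt{7}$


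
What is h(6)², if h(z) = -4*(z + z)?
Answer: 2304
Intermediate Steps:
h(z) = -8*z
h(6)² = (-8*6)² = (-48)² = 2304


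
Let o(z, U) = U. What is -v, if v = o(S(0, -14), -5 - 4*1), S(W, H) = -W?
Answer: 9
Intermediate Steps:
v = -9 (v = -5 - 4*1 = -5 - 4 = -9)
-v = -1*(-9) = 9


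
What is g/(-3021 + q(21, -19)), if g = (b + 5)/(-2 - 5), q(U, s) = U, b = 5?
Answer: 1/2100 ≈ 0.00047619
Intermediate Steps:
g = -10/7 (g = (5 + 5)/(-2 - 5) = 10/(-7) = 10*(-⅐) = -10/7 ≈ -1.4286)
g/(-3021 + q(21, -19)) = -10/7/(-3021 + 21) = -10/7/(-3000) = -1/3000*(-10/7) = 1/2100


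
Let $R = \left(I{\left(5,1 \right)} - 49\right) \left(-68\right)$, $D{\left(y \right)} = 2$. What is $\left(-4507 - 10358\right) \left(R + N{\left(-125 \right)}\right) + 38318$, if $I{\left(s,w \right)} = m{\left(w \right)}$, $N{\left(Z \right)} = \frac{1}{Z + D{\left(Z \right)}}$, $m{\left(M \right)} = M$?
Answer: $- \frac{1987717767}{41} \approx -4.8481 \cdot 10^{7}$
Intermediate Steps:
$N{\left(Z \right)} = \frac{1}{2 + Z}$ ($N{\left(Z \right)} = \frac{1}{Z + 2} = \frac{1}{2 + Z}$)
$I{\left(s,w \right)} = w$
$R = 3264$ ($R = \left(1 - 49\right) \left(-68\right) = \left(-48\right) \left(-68\right) = 3264$)
$\left(-4507 - 10358\right) \left(R + N{\left(-125 \right)}\right) + 38318 = \left(-4507 - 10358\right) \left(3264 + \frac{1}{2 - 125}\right) + 38318 = - 14865 \left(3264 + \frac{1}{-123}\right) + 38318 = - 14865 \left(3264 - \frac{1}{123}\right) + 38318 = \left(-14865\right) \frac{401471}{123} + 38318 = - \frac{1989288805}{41} + 38318 = - \frac{1987717767}{41}$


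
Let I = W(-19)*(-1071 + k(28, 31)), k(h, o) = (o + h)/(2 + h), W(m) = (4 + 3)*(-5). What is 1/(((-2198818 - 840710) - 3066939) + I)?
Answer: -6/36414305 ≈ -1.6477e-7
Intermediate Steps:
W(m) = -35 (W(m) = 7*(-5) = -35)
k(h, o) = (h + o)/(2 + h)
I = 224497/6 (I = -35*(-1071 + (28 + 31)/(2 + 28)) = -35*(-1071 + 59/30) = -35*(-32071/30) = 224497/6 ≈ 37416.)
1/(((-2198818 - 840710) - 3066939) + I) = 1/(((-2198818 - 840710) - 3066939) + 224497/6) = 1/((-3039528 - 3066939) + 224497/6) = 1/(-6106467 + 224497/6) = 1/(-36414305/6) = -6/36414305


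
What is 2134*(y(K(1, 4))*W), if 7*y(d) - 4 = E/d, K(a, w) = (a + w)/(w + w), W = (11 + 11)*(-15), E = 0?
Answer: -2816880/7 ≈ -4.0241e+5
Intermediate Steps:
W = -330 (W = 22*(-15) = -330)
K(a, w) = (a + w)/(2*w) (K(a, w) = (a + w)/((2*w)) = (a + w)*(1/(2*w)) = (a + w)/(2*w))
y(d) = 4/7 (y(d) = 4/7 + (0/d)/7 = 4/7 + (⅐)*0 = 4/7 + 0 = 4/7)
2134*(y(K(1, 4))*W) = 2134*((4/7)*(-330)) = 2134*(-1320/7) = -2816880/7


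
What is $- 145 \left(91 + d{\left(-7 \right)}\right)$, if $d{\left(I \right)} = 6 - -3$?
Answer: $-14500$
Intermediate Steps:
$d{\left(I \right)} = 9$ ($d{\left(I \right)} = 6 + 3 = 9$)
$- 145 \left(91 + d{\left(-7 \right)}\right) = - 145 \left(91 + 9\right) = \left(-145\right) 100 = -14500$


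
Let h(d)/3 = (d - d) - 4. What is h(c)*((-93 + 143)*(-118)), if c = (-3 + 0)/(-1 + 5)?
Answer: 70800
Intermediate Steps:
c = -¾ (c = -3/4 = -3*¼ = -¾ ≈ -0.75000)
h(d) = -12 (h(d) = 3*((d - d) - 4) = 3*(0 - 4) = 3*(-4) = -12)
h(c)*((-93 + 143)*(-118)) = -12*(-93 + 143)*(-118) = -600*(-118) = -12*(-5900) = 70800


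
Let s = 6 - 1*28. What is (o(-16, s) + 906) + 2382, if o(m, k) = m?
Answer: 3272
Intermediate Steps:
s = -22 (s = 6 - 28 = -22)
(o(-16, s) + 906) + 2382 = (-16 + 906) + 2382 = 890 + 2382 = 3272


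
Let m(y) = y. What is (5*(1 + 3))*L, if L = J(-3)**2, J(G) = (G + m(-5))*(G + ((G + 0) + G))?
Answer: 103680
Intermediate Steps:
J(G) = 3*G*(-5 + G) (J(G) = (G - 5)*(G + ((G + 0) + G)) = (-5 + G)*(G + (G + G)) = (-5 + G)*(G + 2*G) = (-5 + G)*(3*G) = 3*G*(-5 + G))
L = 5184 (L = (3*(-3)*(-5 - 3))**2 = (3*(-3)*(-8))**2 = 72**2 = 5184)
(5*(1 + 3))*L = (5*(1 + 3))*5184 = (5*4)*5184 = 20*5184 = 103680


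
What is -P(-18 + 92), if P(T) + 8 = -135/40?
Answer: 91/8 ≈ 11.375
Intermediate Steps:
P(T) = -91/8 (P(T) = -8 - 135/40 = -8 - 135*1/40 = -8 - 27/8 = -91/8)
-P(-18 + 92) = -1*(-91/8) = 91/8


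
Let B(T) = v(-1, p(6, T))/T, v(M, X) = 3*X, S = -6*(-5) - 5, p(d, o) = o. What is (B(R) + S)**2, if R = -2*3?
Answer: 784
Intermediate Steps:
R = -6
S = 25 (S = 30 - 5 = 25)
B(T) = 3 (B(T) = (3*T)/T = 3)
(B(R) + S)**2 = (3 + 25)**2 = 28**2 = 784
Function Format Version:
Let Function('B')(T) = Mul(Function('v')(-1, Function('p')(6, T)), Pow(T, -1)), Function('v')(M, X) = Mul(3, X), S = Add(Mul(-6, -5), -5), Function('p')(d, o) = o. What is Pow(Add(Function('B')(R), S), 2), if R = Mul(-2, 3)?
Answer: 784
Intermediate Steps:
R = -6
S = 25 (S = Add(30, -5) = 25)
Function('B')(T) = 3 (Function('B')(T) = Mul(Mul(3, T), Pow(T, -1)) = 3)
Pow(Add(Function('B')(R), S), 2) = Pow(Add(3, 25), 2) = Pow(28, 2) = 784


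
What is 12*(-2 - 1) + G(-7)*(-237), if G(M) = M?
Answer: 1623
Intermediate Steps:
12*(-2 - 1) + G(-7)*(-237) = 12*(-2 - 1) - 7*(-237) = 12*(-3) + 1659 = -36 + 1659 = 1623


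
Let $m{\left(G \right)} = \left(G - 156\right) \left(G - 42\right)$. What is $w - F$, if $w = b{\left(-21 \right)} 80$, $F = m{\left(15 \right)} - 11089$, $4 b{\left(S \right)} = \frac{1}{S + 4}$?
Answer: $\frac{123774}{17} \approx 7280.8$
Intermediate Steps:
$b{\left(S \right)} = \frac{1}{4 \left(4 + S\right)}$ ($b{\left(S \right)} = \frac{1}{4 \left(S + 4\right)} = \frac{1}{4 \left(4 + S\right)}$)
$m{\left(G \right)} = \left(-156 + G\right) \left(-42 + G\right)$
$F = -7282$ ($F = \left(6552 + 15^{2} - 2970\right) - 11089 = \left(6552 + 225 - 2970\right) - 11089 = 3807 - 11089 = -7282$)
$w = - \frac{20}{17}$ ($w = \frac{1}{4 \left(4 - 21\right)} 80 = \frac{1}{4 \left(-17\right)} 80 = \frac{1}{4} \left(- \frac{1}{17}\right) 80 = \left(- \frac{1}{68}\right) 80 = - \frac{20}{17} \approx -1.1765$)
$w - F = - \frac{20}{17} - -7282 = - \frac{20}{17} + 7282 = \frac{123774}{17}$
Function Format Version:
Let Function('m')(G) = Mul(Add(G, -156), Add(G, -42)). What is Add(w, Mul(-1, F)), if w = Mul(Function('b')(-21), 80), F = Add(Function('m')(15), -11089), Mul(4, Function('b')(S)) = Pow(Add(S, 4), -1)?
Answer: Rational(123774, 17) ≈ 7280.8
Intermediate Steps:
Function('b')(S) = Mul(Rational(1, 4), Pow(Add(4, S), -1)) (Function('b')(S) = Mul(Rational(1, 4), Pow(Add(S, 4), -1)) = Mul(Rational(1, 4), Pow(Add(4, S), -1)))
Function('m')(G) = Mul(Add(-156, G), Add(-42, G))
F = -7282 (F = Add(Add(6552, Pow(15, 2), Mul(-198, 15)), -11089) = Add(Add(6552, 225, -2970), -11089) = Add(3807, -11089) = -7282)
w = Rational(-20, 17) (w = Mul(Mul(Rational(1, 4), Pow(Add(4, -21), -1)), 80) = Mul(Mul(Rational(1, 4), Pow(-17, -1)), 80) = Mul(Mul(Rational(1, 4), Rational(-1, 17)), 80) = Mul(Rational(-1, 68), 80) = Rational(-20, 17) ≈ -1.1765)
Add(w, Mul(-1, F)) = Add(Rational(-20, 17), Mul(-1, -7282)) = Add(Rational(-20, 17), 7282) = Rational(123774, 17)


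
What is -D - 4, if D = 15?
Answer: -19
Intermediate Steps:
-D - 4 = -1*15 - 4 = -15 - 4 = -19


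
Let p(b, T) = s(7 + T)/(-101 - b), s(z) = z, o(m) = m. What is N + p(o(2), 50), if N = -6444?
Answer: -663789/103 ≈ -6444.6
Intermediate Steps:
p(b, T) = (7 + T)/(-101 - b)
N + p(o(2), 50) = -6444 + (-7 - 1*50)/(101 + 2) = -6444 + (-7 - 50)/103 = -6444 + (1/103)*(-57) = -6444 - 57/103 = -663789/103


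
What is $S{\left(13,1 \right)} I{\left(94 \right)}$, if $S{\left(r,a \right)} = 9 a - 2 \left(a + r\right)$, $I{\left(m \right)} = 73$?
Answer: $-1387$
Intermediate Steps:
$S{\left(r,a \right)} = - 2 r + 7 a$ ($S{\left(r,a \right)} = 9 a - \left(2 a + 2 r\right) = - 2 r + 7 a$)
$S{\left(13,1 \right)} I{\left(94 \right)} = \left(\left(-2\right) 13 + 7 \cdot 1\right) 73 = \left(-26 + 7\right) 73 = \left(-19\right) 73 = -1387$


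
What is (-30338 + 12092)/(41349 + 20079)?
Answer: -3041/10238 ≈ -0.29703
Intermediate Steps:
(-30338 + 12092)/(41349 + 20079) = -18246/61428 = -18246*1/61428 = -3041/10238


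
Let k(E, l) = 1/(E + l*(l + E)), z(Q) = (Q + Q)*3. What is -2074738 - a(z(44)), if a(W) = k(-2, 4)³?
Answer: -448143409/216 ≈ -2.0747e+6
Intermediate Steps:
z(Q) = 6*Q (z(Q) = (2*Q)*3 = 6*Q)
k(E, l) = 1/(E + l*(E + l))
a(W) = 1/216 (a(W) = (1/(-2 + 4² - 2*4))³ = (1/(-2 + 16 - 8))³ = (1/6)³ = (⅙)³ = 1/216)
-2074738 - a(z(44)) = -2074738 - 1*1/216 = -2074738 - 1/216 = -448143409/216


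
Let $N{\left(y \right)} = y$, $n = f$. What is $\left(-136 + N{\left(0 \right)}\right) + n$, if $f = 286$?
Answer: $150$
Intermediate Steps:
$n = 286$
$\left(-136 + N{\left(0 \right)}\right) + n = \left(-136 + 0\right) + 286 = -136 + 286 = 150$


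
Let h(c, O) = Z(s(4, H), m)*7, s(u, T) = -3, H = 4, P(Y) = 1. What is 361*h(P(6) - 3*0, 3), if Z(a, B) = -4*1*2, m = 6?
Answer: -20216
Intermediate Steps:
Z(a, B) = -8 (Z(a, B) = -4*2 = -8)
h(c, O) = -56 (h(c, O) = -8*7 = -56)
361*h(P(6) - 3*0, 3) = 361*(-56) = -20216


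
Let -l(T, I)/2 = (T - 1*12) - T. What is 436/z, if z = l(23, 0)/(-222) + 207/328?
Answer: 5291296/6347 ≈ 833.67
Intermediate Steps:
l(T, I) = 24 (l(T, I) = -2*((T - 1*12) - T) = -2*((T - 12) - T) = -2*((-12 + T) - T) = -2*(-12) = 24)
z = 6347/12136 (z = 24/(-222) + 207/328 = 24*(-1/222) + 207*(1/328) = -4/37 + 207/328 = 6347/12136 ≈ 0.52299)
436/z = 436/(6347/12136) = 436*(12136/6347) = 5291296/6347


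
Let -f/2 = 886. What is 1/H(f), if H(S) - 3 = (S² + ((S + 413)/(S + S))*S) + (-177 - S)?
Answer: 2/6281805 ≈ 3.1838e-7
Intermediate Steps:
f = -1772 (f = -2*886 = -1772)
H(S) = 65/2 + S² - S/2 (H(S) = 3 + ((S² + ((S + 413)/(S + S))*S) + (-177 - S)) = 3 + ((S² + ((413 + S)/((2*S)))*S) + (-177 - S)) = 3 + ((S² + ((413 + S)*(1/(2*S)))*S) + (-177 - S)) = 3 + ((S² + ((413 + S)/(2*S))*S) + (-177 - S)) = 3 + ((S² + (413/2 + S/2)) + (-177 - S)) = 3 + ((413/2 + S² + S/2) + (-177 - S)) = 3 + (59/2 + S² - S/2) = 65/2 + S² - S/2)
1/H(f) = 1/(65/2 + (-1772)² - ½*(-1772)) = 1/(65/2 + 3139984 + 886) = 1/(6281805/2) = 2/6281805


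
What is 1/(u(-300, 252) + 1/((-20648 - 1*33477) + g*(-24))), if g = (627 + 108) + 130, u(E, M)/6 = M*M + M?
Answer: 74885/28646208359 ≈ 2.6141e-6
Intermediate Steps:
u(E, M) = 6*M + 6*M² (u(E, M) = 6*(M*M + M) = 6*(M² + M) = 6*(M + M²) = 6*M + 6*M²)
g = 865 (g = 735 + 130 = 865)
1/(u(-300, 252) + 1/((-20648 - 1*33477) + g*(-24))) = 1/(6*252*(1 + 252) + 1/((-20648 - 1*33477) + 865*(-24))) = 1/(6*252*253 + 1/((-20648 - 33477) - 20760)) = 1/(382536 + 1/(-54125 - 20760)) = 1/(382536 + 1/(-74885)) = 1/(382536 - 1/74885) = 1/(28646208359/74885) = 74885/28646208359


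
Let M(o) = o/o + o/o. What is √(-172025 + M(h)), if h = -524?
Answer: I*√172023 ≈ 414.76*I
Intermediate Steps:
M(o) = 2 (M(o) = 1 + 1 = 2)
√(-172025 + M(h)) = √(-172025 + 2) = √(-172023) = I*√172023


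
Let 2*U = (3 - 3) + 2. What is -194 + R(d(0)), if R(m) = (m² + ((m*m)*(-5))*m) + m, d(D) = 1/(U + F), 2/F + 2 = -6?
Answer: -5474/27 ≈ -202.74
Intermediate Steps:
F = -¼ (F = 2/(-2 - 6) = 2/(-8) = 2*(-⅛) = -¼ ≈ -0.25000)
U = 1 (U = ((3 - 3) + 2)/2 = (0 + 2)/2 = (½)*2 = 1)
d(D) = 4/3 (d(D) = 1/(1 - ¼) = 1/(¾) = 4/3)
R(m) = m + m² - 5*m³ (R(m) = (m² + (m²*(-5))*m) + m = (m² + (-5*m²)*m) + m = (m² - 5*m³) + m = m + m² - 5*m³)
-194 + R(d(0)) = -194 + 4*(1 + 4/3 - 5*(4/3)²)/3 = -194 + 4*(1 + 4/3 - 5*16/9)/3 = -194 + 4*(1 + 4/3 - 80/9)/3 = -194 + (4/3)*(-59/9) = -194 - 236/27 = -5474/27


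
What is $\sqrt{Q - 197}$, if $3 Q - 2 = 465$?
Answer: $\frac{2 i \sqrt{93}}{3} \approx 6.4291 i$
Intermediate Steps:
$Q = \frac{467}{3}$ ($Q = \frac{2}{3} + \frac{1}{3} \cdot 465 = \frac{2}{3} + 155 = \frac{467}{3} \approx 155.67$)
$\sqrt{Q - 197} = \sqrt{\frac{467}{3} - 197} = \sqrt{- \frac{124}{3}} = \frac{2 i \sqrt{93}}{3}$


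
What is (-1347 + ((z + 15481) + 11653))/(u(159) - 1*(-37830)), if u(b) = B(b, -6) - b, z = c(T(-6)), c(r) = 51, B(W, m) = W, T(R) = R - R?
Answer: 12919/18915 ≈ 0.68300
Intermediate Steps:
T(R) = 0
z = 51
u(b) = 0 (u(b) = b - b = 0)
(-1347 + ((z + 15481) + 11653))/(u(159) - 1*(-37830)) = (-1347 + ((51 + 15481) + 11653))/(0 - 1*(-37830)) = (-1347 + (15532 + 11653))/(0 + 37830) = (-1347 + 27185)/37830 = 25838*(1/37830) = 12919/18915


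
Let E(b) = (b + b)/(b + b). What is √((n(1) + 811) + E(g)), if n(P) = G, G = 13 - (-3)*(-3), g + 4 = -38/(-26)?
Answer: 4*√51 ≈ 28.566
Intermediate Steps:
g = -33/13 (g = -4 - 38/(-26) = -4 - 38*(-1/26) = -4 + 19/13 = -33/13 ≈ -2.5385)
G = 4 (G = 13 - 1*9 = 13 - 9 = 4)
n(P) = 4
E(b) = 1 (E(b) = (2*b)/((2*b)) = (2*b)*(1/(2*b)) = 1)
√((n(1) + 811) + E(g)) = √((4 + 811) + 1) = √(815 + 1) = √816 = 4*√51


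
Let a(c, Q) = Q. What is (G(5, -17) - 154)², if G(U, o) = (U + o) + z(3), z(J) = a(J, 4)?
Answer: 26244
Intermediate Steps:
z(J) = 4
G(U, o) = 4 + U + o (G(U, o) = (U + o) + 4 = 4 + U + o)
(G(5, -17) - 154)² = ((4 + 5 - 17) - 154)² = (-8 - 154)² = (-162)² = 26244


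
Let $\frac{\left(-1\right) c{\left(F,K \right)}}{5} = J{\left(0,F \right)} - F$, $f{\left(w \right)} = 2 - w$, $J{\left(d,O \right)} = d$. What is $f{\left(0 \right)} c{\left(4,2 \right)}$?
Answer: $40$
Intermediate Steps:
$c{\left(F,K \right)} = 5 F$ ($c{\left(F,K \right)} = - 5 \left(0 - F\right) = - 5 \left(- F\right) = 5 F$)
$f{\left(0 \right)} c{\left(4,2 \right)} = \left(2 - 0\right) 5 \cdot 4 = \left(2 + 0\right) 20 = 2 \cdot 20 = 40$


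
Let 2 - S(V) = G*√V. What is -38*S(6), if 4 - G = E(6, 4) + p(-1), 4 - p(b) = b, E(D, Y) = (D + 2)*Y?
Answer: -76 - 1254*√6 ≈ -3147.7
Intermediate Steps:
E(D, Y) = Y*(2 + D) (E(D, Y) = (2 + D)*Y = Y*(2 + D))
p(b) = 4 - b
G = -33 (G = 4 - (4*(2 + 6) + (4 - 1*(-1))) = 4 - (4*8 + (4 + 1)) = 4 - (32 + 5) = 4 - 1*37 = 4 - 37 = -33)
S(V) = 2 + 33*√V (S(V) = 2 - (-33)*√V = 2 + 33*√V)
-38*S(6) = -38*(2 + 33*√6) = -76 - 1254*√6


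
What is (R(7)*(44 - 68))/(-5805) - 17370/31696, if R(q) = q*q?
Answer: -10593059/30665880 ≈ -0.34543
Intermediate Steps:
R(q) = q**2
(R(7)*(44 - 68))/(-5805) - 17370/31696 = (7**2*(44 - 68))/(-5805) - 17370/31696 = (49*(-24))*(-1/5805) - 17370*1/31696 = -1176*(-1/5805) - 8685/15848 = 392/1935 - 8685/15848 = -10593059/30665880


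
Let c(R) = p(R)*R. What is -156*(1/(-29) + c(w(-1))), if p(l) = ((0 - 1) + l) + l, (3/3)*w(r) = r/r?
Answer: -4368/29 ≈ -150.62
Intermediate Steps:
w(r) = 1 (w(r) = r/r = 1)
p(l) = -1 + 2*l (p(l) = (-1 + l) + l = -1 + 2*l)
c(R) = R*(-1 + 2*R) (c(R) = (-1 + 2*R)*R = R*(-1 + 2*R))
-156*(1/(-29) + c(w(-1))) = -156*(1/(-29) + 1*(-1 + 2*1)) = -156*(-1/29 + 1*(-1 + 2)) = -156*(-1/29 + 1*1) = -156*(-1/29 + 1) = -156*28/29 = -4368/29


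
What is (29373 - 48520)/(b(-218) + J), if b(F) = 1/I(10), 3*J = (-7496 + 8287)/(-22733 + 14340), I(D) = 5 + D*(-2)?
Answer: 114786265/588 ≈ 1.9521e+5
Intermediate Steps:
I(D) = 5 - 2*D
J = -113/3597 (J = ((-7496 + 8287)/(-22733 + 14340))/3 = (791/(-8393))/3 = (791*(-1/8393))/3 = (⅓)*(-113/1199) = -113/3597 ≈ -0.031415)
b(F) = -1/15 (b(F) = 1/(5 - 2*10) = 1/(5 - 20) = 1/(-15) = -1/15)
(29373 - 48520)/(b(-218) + J) = (29373 - 48520)/(-1/15 - 113/3597) = -19147/(-588/5995) = -19147*(-5995/588) = 114786265/588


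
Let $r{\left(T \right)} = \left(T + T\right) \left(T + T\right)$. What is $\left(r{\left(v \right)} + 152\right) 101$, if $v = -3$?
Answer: $18988$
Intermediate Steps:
$r{\left(T \right)} = 4 T^{2}$ ($r{\left(T \right)} = 2 T 2 T = 4 T^{2}$)
$\left(r{\left(v \right)} + 152\right) 101 = \left(4 \left(-3\right)^{2} + 152\right) 101 = \left(4 \cdot 9 + 152\right) 101 = \left(36 + 152\right) 101 = 188 \cdot 101 = 18988$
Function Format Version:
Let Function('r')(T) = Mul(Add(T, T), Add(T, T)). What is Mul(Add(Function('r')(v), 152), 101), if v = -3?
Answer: 18988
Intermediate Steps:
Function('r')(T) = Mul(4, Pow(T, 2)) (Function('r')(T) = Mul(Mul(2, T), Mul(2, T)) = Mul(4, Pow(T, 2)))
Mul(Add(Function('r')(v), 152), 101) = Mul(Add(Mul(4, Pow(-3, 2)), 152), 101) = Mul(Add(Mul(4, 9), 152), 101) = Mul(Add(36, 152), 101) = Mul(188, 101) = 18988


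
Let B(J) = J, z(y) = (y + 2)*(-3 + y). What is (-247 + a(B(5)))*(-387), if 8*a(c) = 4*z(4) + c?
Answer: 753489/8 ≈ 94186.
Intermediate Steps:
z(y) = (-3 + y)*(2 + y) (z(y) = (2 + y)*(-3 + y) = (-3 + y)*(2 + y))
a(c) = 3 + c/8 (a(c) = (4*(-6 + 4² - 1*4) + c)/8 = (4*(-6 + 16 - 4) + c)/8 = (4*6 + c)/8 = (24 + c)/8 = 3 + c/8)
(-247 + a(B(5)))*(-387) = (-247 + (3 + (⅛)*5))*(-387) = (-247 + (3 + 5/8))*(-387) = (-247 + 29/8)*(-387) = -1947/8*(-387) = 753489/8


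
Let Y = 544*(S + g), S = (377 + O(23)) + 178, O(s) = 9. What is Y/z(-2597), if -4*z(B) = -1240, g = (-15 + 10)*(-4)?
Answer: 158848/155 ≈ 1024.8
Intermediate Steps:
g = 20 (g = -5*(-4) = 20)
S = 564 (S = (377 + 9) + 178 = 386 + 178 = 564)
z(B) = 310 (z(B) = -¼*(-1240) = 310)
Y = 317696 (Y = 544*(564 + 20) = 544*584 = 317696)
Y/z(-2597) = 317696/310 = 317696*(1/310) = 158848/155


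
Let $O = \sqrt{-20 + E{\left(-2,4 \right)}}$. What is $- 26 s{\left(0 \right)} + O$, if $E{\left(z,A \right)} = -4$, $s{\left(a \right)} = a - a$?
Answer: $2 i \sqrt{6} \approx 4.899 i$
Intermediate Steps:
$s{\left(a \right)} = 0$
$O = 2 i \sqrt{6}$ ($O = \sqrt{-20 - 4} = \sqrt{-24} = 2 i \sqrt{6} \approx 4.899 i$)
$- 26 s{\left(0 \right)} + O = \left(-26\right) 0 + 2 i \sqrt{6} = 0 + 2 i \sqrt{6} = 2 i \sqrt{6}$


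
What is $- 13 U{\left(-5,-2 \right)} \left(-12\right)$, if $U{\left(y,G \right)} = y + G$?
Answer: $-1092$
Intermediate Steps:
$U{\left(y,G \right)} = G + y$
$- 13 U{\left(-5,-2 \right)} \left(-12\right) = - 13 \left(-2 - 5\right) \left(-12\right) = \left(-13\right) \left(-7\right) \left(-12\right) = 91 \left(-12\right) = -1092$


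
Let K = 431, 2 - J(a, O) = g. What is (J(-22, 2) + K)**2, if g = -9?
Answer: 195364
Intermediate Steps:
J(a, O) = 11 (J(a, O) = 2 - 1*(-9) = 2 + 9 = 11)
(J(-22, 2) + K)**2 = (11 + 431)**2 = 442**2 = 195364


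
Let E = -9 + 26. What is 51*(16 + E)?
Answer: 1683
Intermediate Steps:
E = 17
51*(16 + E) = 51*(16 + 17) = 51*33 = 1683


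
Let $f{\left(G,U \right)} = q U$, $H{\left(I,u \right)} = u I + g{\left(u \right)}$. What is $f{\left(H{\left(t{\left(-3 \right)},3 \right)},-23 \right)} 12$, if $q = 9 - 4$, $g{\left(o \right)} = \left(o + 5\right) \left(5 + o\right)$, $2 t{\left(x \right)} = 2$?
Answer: $-1380$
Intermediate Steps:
$t{\left(x \right)} = 1$ ($t{\left(x \right)} = \frac{1}{2} \cdot 2 = 1$)
$g{\left(o \right)} = \left(5 + o\right)^{2}$ ($g{\left(o \right)} = \left(5 + o\right) \left(5 + o\right) = \left(5 + o\right)^{2}$)
$q = 5$
$H{\left(I,u \right)} = \left(5 + u\right)^{2} + I u$ ($H{\left(I,u \right)} = u I + \left(5 + u\right)^{2} = I u + \left(5 + u\right)^{2} = \left(5 + u\right)^{2} + I u$)
$f{\left(G,U \right)} = 5 U$
$f{\left(H{\left(t{\left(-3 \right)},3 \right)},-23 \right)} 12 = 5 \left(-23\right) 12 = \left(-115\right) 12 = -1380$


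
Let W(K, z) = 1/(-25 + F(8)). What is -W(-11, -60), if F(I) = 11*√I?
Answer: -25/343 - 22*√2/343 ≈ -0.16359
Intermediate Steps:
W(K, z) = 1/(-25 + 22*√2) (W(K, z) = 1/(-25 + 11*√8) = 1/(-25 + 11*(2*√2)) = 1/(-25 + 22*√2))
-W(-11, -60) = -(25/343 + 22*√2/343) = -25/343 - 22*√2/343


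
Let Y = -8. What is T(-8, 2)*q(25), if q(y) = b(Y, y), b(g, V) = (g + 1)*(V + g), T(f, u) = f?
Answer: 952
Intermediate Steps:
b(g, V) = (1 + g)*(V + g)
q(y) = 56 - 7*y (q(y) = y - 8 + (-8)² + y*(-8) = y - 8 + 64 - 8*y = 56 - 7*y)
T(-8, 2)*q(25) = -8*(56 - 7*25) = -8*(56 - 175) = -8*(-119) = 952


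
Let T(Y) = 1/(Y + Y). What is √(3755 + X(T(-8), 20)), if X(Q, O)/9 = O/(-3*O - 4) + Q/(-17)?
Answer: √4337567/34 ≈ 61.255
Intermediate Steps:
T(Y) = 1/(2*Y)
X(Q, O) = -9*Q/17 + 9*O/(-4 - 3*O) (X(Q, O) = 9*(O/(-3*O - 4) + Q/(-17)) = 9*(O/(-4 - 3*O) + Q*(-1/17)) = 9*(O/(-4 - 3*O) - Q/17) = 9*(-Q/17 + O/(-4 - 3*O)) = -9*Q/17 + 9*O/(-4 - 3*O))
√(3755 + X(T(-8), 20)) = √(3755 + 9*(-17*20 - 2/(-8) - 3*20*(½)/(-8))/(17*(4 + 3*20))) = √(3755 + 9*(-340 - 2*(-1)/8 - 3*20*(½)*(-⅛))/(17*(4 + 60))) = √(3755 + (9/17)*(-340 - 4*(-1/16) - 3*20*(-1/16))/64) = √(3755 + (9/17)*(1/64)*(-340 + ¼ + 15/4)) = √(3755 + (9/17)*(1/64)*(-336)) = √(3755 - 189/68) = √(255151/68) = √4337567/34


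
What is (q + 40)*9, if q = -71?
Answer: -279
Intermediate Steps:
(q + 40)*9 = (-71 + 40)*9 = -31*9 = -279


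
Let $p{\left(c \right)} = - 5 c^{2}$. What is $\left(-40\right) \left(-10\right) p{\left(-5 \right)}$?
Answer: $-50000$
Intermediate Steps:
$\left(-40\right) \left(-10\right) p{\left(-5 \right)} = \left(-40\right) \left(-10\right) \left(- 5 \left(-5\right)^{2}\right) = 400 \left(\left(-5\right) 25\right) = 400 \left(-125\right) = -50000$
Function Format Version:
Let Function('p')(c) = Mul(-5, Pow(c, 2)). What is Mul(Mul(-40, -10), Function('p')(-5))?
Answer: -50000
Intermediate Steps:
Mul(Mul(-40, -10), Function('p')(-5)) = Mul(Mul(-40, -10), Mul(-5, Pow(-5, 2))) = Mul(400, Mul(-5, 25)) = Mul(400, -125) = -50000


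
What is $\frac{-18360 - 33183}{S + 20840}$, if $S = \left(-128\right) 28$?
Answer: $- \frac{17181}{5752} \approx -2.987$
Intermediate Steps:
$S = -3584$
$\frac{-18360 - 33183}{S + 20840} = \frac{-18360 - 33183}{-3584 + 20840} = - \frac{51543}{17256} = \left(-51543\right) \frac{1}{17256} = - \frac{17181}{5752}$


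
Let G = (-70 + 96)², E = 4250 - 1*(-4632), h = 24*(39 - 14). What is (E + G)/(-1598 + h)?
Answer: -4779/499 ≈ -9.5771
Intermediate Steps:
h = 600 (h = 24*25 = 600)
E = 8882 (E = 4250 + 4632 = 8882)
G = 676 (G = 26² = 676)
(E + G)/(-1598 + h) = (8882 + 676)/(-1598 + 600) = 9558/(-998) = 9558*(-1/998) = -4779/499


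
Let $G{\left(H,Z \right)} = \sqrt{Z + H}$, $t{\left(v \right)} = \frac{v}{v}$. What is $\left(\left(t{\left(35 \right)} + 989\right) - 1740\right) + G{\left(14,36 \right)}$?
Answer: $-750 + 5 \sqrt{2} \approx -742.93$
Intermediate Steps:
$t{\left(v \right)} = 1$
$G{\left(H,Z \right)} = \sqrt{H + Z}$
$\left(\left(t{\left(35 \right)} + 989\right) - 1740\right) + G{\left(14,36 \right)} = \left(\left(1 + 989\right) - 1740\right) + \sqrt{14 + 36} = \left(990 - 1740\right) + \sqrt{50} = -750 + 5 \sqrt{2}$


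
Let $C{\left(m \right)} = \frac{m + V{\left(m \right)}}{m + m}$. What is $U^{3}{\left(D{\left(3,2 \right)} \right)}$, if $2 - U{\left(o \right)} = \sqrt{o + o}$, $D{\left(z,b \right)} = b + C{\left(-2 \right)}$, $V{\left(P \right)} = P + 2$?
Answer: $\left(2 - \sqrt{5}\right)^{3} \approx -0.013156$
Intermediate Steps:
$V{\left(P \right)} = 2 + P$
$C{\left(m \right)} = \frac{2 + 2 m}{2 m}$ ($C{\left(m \right)} = \frac{m + \left(2 + m\right)}{m + m} = \frac{2 + 2 m}{2 m}$)
$D{\left(z,b \right)} = \frac{1}{2} + b$ ($D{\left(z,b \right)} = b + \frac{1 - 2}{-2} = b - - \frac{1}{2} = b + \frac{1}{2} = \frac{1}{2} + b$)
$U{\left(o \right)} = 2 - \sqrt{2} \sqrt{o}$ ($U{\left(o \right)} = 2 - \sqrt{o + o} = 2 - \sqrt{2 o} = 2 - \sqrt{2} \sqrt{o}$)
$U^{3}{\left(D{\left(3,2 \right)} \right)} = \left(2 - \sqrt{2} \sqrt{\frac{1}{2} + 2}\right)^{3} = \left(2 - \sqrt{2} \sqrt{\frac{5}{2}}\right)^{3} = \left(2 - \sqrt{2} \frac{\sqrt{10}}{2}\right)^{3} = \left(2 - \sqrt{5}\right)^{3}$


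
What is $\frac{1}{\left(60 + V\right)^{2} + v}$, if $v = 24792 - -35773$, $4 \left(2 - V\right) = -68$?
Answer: $\frac{1}{66806} \approx 1.4969 \cdot 10^{-5}$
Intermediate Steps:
$V = 19$ ($V = 2 - -17 = 2 + 17 = 19$)
$v = 60565$ ($v = 24792 + 35773 = 60565$)
$\frac{1}{\left(60 + V\right)^{2} + v} = \frac{1}{\left(60 + 19\right)^{2} + 60565} = \frac{1}{79^{2} + 60565} = \frac{1}{6241 + 60565} = \frac{1}{66806}$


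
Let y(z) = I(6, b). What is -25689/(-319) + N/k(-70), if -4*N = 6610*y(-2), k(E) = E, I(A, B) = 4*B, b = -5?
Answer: -874472/2233 ≈ -391.61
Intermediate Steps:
y(z) = -20 (y(z) = 4*(-5) = -20)
N = 33050 (N = -3305*(-20)/2 = -¼*(-132200) = 33050)
-25689/(-319) + N/k(-70) = -25689/(-319) + 33050/(-70) = -25689*(-1/319) + 33050*(-1/70) = 25689/319 - 3305/7 = -874472/2233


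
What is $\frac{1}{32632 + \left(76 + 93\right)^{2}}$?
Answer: $\frac{1}{61193} \approx 1.6342 \cdot 10^{-5}$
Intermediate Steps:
$\frac{1}{32632 + \left(76 + 93\right)^{2}} = \frac{1}{32632 + 169^{2}} = \frac{1}{32632 + 28561} = \frac{1}{61193}$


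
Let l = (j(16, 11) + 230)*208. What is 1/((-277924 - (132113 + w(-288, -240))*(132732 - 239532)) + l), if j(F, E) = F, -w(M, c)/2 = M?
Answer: 1/14170958444 ≈ 7.0567e-11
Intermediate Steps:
w(M, c) = -2*M
l = 51168 (l = (16 + 230)*208 = 246*208 = 51168)
1/((-277924 - (132113 + w(-288, -240))*(132732 - 239532)) + l) = 1/((-277924 - (132113 - 2*(-288))*(132732 - 239532)) + 51168) = 1/((-277924 - (132113 + 576)*(-106800)) + 51168) = 1/((-277924 - 132689*(-106800)) + 51168) = 1/((-277924 - 1*(-14171185200)) + 51168) = 1/((-277924 + 14171185200) + 51168) = 1/(14170907276 + 51168) = 1/14170958444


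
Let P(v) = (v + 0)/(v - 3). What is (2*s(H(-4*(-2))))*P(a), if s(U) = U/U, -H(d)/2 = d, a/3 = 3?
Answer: 3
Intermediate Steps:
a = 9 (a = 3*3 = 9)
H(d) = -2*d
P(v) = v/(-3 + v)
s(U) = 1
(2*s(H(-4*(-2))))*P(a) = (2*1)*(9/(-3 + 9)) = 2*(9/6) = 2*(9*(⅙)) = 2*(3/2) = 3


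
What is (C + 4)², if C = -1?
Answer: 9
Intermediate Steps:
(C + 4)² = (-1 + 4)² = 3² = 9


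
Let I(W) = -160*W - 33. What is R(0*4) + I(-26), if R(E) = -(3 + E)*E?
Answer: 4127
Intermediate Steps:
R(E) = -E*(3 + E)
I(W) = -33 - 160*W
R(0*4) + I(-26) = -0*4*(3 + 0*4) + (-33 - 160*(-26)) = -1*0*(3 + 0) + (-33 + 4160) = -1*0*3 + 4127 = 0 + 4127 = 4127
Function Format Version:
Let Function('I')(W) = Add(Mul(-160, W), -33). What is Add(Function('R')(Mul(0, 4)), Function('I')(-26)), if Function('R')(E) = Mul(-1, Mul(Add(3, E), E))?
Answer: 4127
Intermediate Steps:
Function('R')(E) = Mul(-1, E, Add(3, E)) (Function('R')(E) = Mul(-1, Mul(E, Add(3, E))) = Mul(-1, E, Add(3, E)))
Function('I')(W) = Add(-33, Mul(-160, W))
Add(Function('R')(Mul(0, 4)), Function('I')(-26)) = Add(Mul(-1, Mul(0, 4), Add(3, Mul(0, 4))), Add(-33, Mul(-160, -26))) = Add(Mul(-1, 0, Add(3, 0)), Add(-33, 4160)) = Add(Mul(-1, 0, 3), 4127) = Add(0, 4127) = 4127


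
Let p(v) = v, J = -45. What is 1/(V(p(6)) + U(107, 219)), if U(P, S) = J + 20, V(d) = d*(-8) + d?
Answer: -1/67 ≈ -0.014925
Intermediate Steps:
V(d) = -7*d (V(d) = -8*d + d = -7*d)
U(P, S) = -25 (U(P, S) = -45 + 20 = -25)
1/(V(p(6)) + U(107, 219)) = 1/(-7*6 - 25) = 1/(-42 - 25) = 1/(-67) = -1/67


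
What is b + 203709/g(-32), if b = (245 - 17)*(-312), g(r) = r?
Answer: -2480061/32 ≈ -77502.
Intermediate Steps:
b = -71136 (b = 228*(-312) = -71136)
b + 203709/g(-32) = -71136 + 203709/(-32) = -71136 + 203709*(-1/32) = -71136 - 203709/32 = -2480061/32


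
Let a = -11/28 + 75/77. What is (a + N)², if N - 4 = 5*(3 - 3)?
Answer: 1990921/94864 ≈ 20.987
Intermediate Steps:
a = 179/308 (a = -11*1/28 + 75*(1/77) = -11/28 + 75/77 = 179/308 ≈ 0.58117)
N = 4 (N = 4 + 5*(3 - 3) = 4 + 5*0 = 4 + 0 = 4)
(a + N)² = (179/308 + 4)² = (1411/308)² = 1990921/94864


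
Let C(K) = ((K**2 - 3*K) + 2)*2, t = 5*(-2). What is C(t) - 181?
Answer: 83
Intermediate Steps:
t = -10
C(K) = 4 - 6*K + 2*K**2 (C(K) = (2 + K**2 - 3*K)*2 = 4 - 6*K + 2*K**2)
C(t) - 181 = (4 - 6*(-10) + 2*(-10)**2) - 181 = (4 + 60 + 2*100) - 181 = (4 + 60 + 200) - 181 = 264 - 181 = 83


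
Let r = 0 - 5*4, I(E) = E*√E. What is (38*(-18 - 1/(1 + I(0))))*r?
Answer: 14440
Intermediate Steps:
I(E) = E^(3/2)
r = -20 (r = 0 - 20 = -20)
(38*(-18 - 1/(1 + I(0))))*r = (38*(-18 - 1/(1 + 0^(3/2))))*(-20) = (38*(-18 - 1/(1 + 0)))*(-20) = (38*(-18 - 1/1))*(-20) = (38*(-18 - 1*1))*(-20) = (38*(-18 - 1))*(-20) = (38*(-19))*(-20) = -722*(-20) = 14440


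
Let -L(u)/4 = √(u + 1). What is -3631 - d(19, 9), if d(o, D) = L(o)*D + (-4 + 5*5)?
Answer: -3652 + 72*√5 ≈ -3491.0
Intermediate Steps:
L(u) = -4*√(1 + u) (L(u) = -4*√(u + 1) = -4*√(1 + u))
d(o, D) = 21 - 4*D*√(1 + o) (d(o, D) = (-4*√(1 + o))*D + (-4 + 5*5) = -4*D*√(1 + o) + (-4 + 25) = -4*D*√(1 + o) + 21 = 21 - 4*D*√(1 + o))
-3631 - d(19, 9) = -3631 - (21 - 4*9*√(1 + 19)) = -3631 - (21 - 4*9*√20) = -3631 - (21 - 4*9*2*√5) = -3631 - (21 - 72*√5) = -3631 + (-21 + 72*√5) = -3652 + 72*√5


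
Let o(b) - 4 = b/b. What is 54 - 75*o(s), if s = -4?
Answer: -321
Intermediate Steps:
o(b) = 5 (o(b) = 4 + b/b = 4 + 1 = 5)
54 - 75*o(s) = 54 - 75*5 = 54 - 375 = -321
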